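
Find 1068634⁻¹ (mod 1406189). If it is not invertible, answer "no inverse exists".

Run Euclid on (1406189, 1068634):
1406189 = 1*1068634 + 337555
1068634 = 3*337555 + 55969
337555 = 6*55969 + 1741
55969 = 32*1741 + 257
1741 = 6*257 + 199
257 = 1*199 + 58
199 = 3*58 + 25
58 = 2*25 + 8
25 = 3*8 + 1
8 = 8*1 + 0
The gcd is 1. Working backward:
1 = 25 − 3·8
1 = −3·58 + 7·25
1 = 7·199 − 24·58
1 = −24·257 + 31·199
1 = 31·1741 − 210·257
1 = −210·55969 + 6751·1741
1 = 6751·337555 − 40716·55969
1 = −40716·1068634 + 128899·337555
1 = 128899·1406189 − 169615·1068634
Hence 1068634⁻¹ ≡ -169615 ≡ 1236574 (mod 1406189).

1236574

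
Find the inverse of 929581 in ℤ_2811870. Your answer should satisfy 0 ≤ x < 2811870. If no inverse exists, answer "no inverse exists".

Apply the Euclidean algorithm to 2811870 and 929581:
2811870 = 3·929581 + 23127
929581 = 40·23127 + 4501
23127 = 5·4501 + 622
4501 = 7·622 + 147
622 = 4·147 + 34
147 = 4·34 + 11
34 = 3·11 + 1
11 = 11·1 + 0
gcd = 1, so the inverse exists. Back-substitute:
1 = 34 − 3·11
1 = −3·147 + 13·34
1 = 13·622 − 55·147
1 = −55·4501 + 398·622
1 = 398·23127 − 2045·4501
1 = −2045·929581 + 82198·23127
1 = 82198·2811870 − 248639·929581
Thus 929581·(-248639) ≡ 1 (mod 2811870); reducing, -248639 mod 2811870 = 2563231.

2563231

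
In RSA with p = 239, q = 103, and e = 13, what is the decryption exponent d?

φ(n) = (p−1)(q−1) = 238·102 = 24276.
Need d with 13·d ≡ 1 (mod 24276). Apply the extended Euclidean algorithm:
24276 = 1867·13 + 5
13 = 2·5 + 3
5 = 1·3 + 2
3 = 1·2 + 1
2 = 2·1 + 0
Back-substitute:
1 = 3 − 2
1 = −5 + 2·3
1 = 2·13 − 5·5
1 = −5·24276 + 9337·13
So 13·9337 ≡ 1 (mod 24276), hence d = 9337.

9337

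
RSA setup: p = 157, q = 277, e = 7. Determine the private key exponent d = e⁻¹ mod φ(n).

φ(n) = (p−1)(q−1) = 156·276 = 43056.
Need d with 7·d ≡ 1 (mod 43056). Apply the extended Euclidean algorithm:
43056 = 6150*7 + 6
7 = 1*6 + 1
6 = 6*1 + 0
Back-substitute:
1 = 7 − 6
1 = −43056 + 6151·7
So 7·6151 ≡ 1 (mod 43056), hence d = 6151.

6151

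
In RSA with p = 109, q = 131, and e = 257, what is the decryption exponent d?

2513

φ(n) = (p−1)(q−1) = 108·130 = 14040.
Need d with 257·d ≡ 1 (mod 14040). Apply the extended Euclidean algorithm:
14040 = 54*257 + 162
257 = 1*162 + 95
162 = 1*95 + 67
95 = 1*67 + 28
67 = 2*28 + 11
28 = 2*11 + 6
11 = 1*6 + 5
6 = 1*5 + 1
5 = 5*1 + 0
Back-substitute:
1 = 6 − 5
1 = −11 + 2·6
1 = 2·28 − 5·11
1 = −5·67 + 12·28
1 = 12·95 − 17·67
1 = −17·162 + 29·95
1 = 29·257 − 46·162
1 = −46·14040 + 2513·257
So 257·2513 ≡ 1 (mod 14040), hence d = 2513.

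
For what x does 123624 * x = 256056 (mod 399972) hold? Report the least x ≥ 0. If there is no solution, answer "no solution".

First find gcd(123624, 399972):
399972 = 3·123624 + 29100
123624 = 4·29100 + 7224
29100 = 4·7224 + 204
7224 = 35·204 + 84
204 = 2·84 + 36
84 = 2·36 + 12
36 = 3·12 + 0
gcd = 12 and 12 | 256056, so solutions exist. Divide through by 12: 10302x ≡ 21338 (mod 33331).
Now find 10302⁻¹ mod 33331:
33331 = 3·10302 + 2425
10302 = 4·2425 + 602
2425 = 4·602 + 17
602 = 35·17 + 7
17 = 2·7 + 3
7 = 2·3 + 1
3 = 3·1 + 0
Back-substitute:
1 = 7 − 2·3
1 = −2·17 + 5·7
1 = 5·602 − 177·17
1 = −177·2425 + 713·602
1 = 713·10302 − 3029·2425
1 = −3029·33331 + 9800·10302
So 10302⁻¹ ≡ 9800 (mod 33331).
Then x ≡ 9800·21338 ≡ 27037 (mod 33331); the smallest non-negative solution is x = 27037.

27037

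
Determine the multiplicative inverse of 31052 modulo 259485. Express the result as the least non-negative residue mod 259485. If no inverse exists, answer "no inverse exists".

173873

Extended Euclidean algorithm:
259485 = 8×31052 + 11069
31052 = 2×11069 + 8914
11069 = 1×8914 + 2155
8914 = 4×2155 + 294
2155 = 7×294 + 97
294 = 3×97 + 3
97 = 32×3 + 1
3 = 3×1 + 0
gcd = 1, so the inverse exists. Back-substitute:
1 = 97 − 32·3
1 = −32·294 + 97·97
1 = 97·2155 − 711·294
1 = −711·8914 + 2941·2155
1 = 2941·11069 − 3652·8914
1 = −3652·31052 + 10245·11069
1 = 10245·259485 − 85612·31052
So 31052·(-85612) ≡ 1 (mod 259485), and -85612 ≡ 173873 (mod 259485).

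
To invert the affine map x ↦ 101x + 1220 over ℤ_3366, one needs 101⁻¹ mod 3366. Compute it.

1733

gcd(3366, 101) by repeated division:
3366 = 33·101 + 33
101 = 3·33 + 2
33 = 16·2 + 1
2 = 2·1 + 0
The gcd is 1. Working backward:
1 = 33 − 16·2
1 = −16·101 + 49·33
1 = 49·3366 − 1633·101
Thus 101·(-1633) ≡ 1 (mod 3366); reducing, -1633 mod 3366 = 1733.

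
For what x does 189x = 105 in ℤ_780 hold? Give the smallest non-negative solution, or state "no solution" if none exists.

First find gcd(189, 780):
780 = 4*189 + 24
189 = 7*24 + 21
24 = 1*21 + 3
21 = 7*3 + 0
gcd = 3 and 3 | 105, so solutions exist. Divide through by 3: 63x ≡ 35 (mod 260).
Now find 63⁻¹ mod 260:
260 = 4×63 + 8
63 = 7×8 + 7
8 = 1×7 + 1
7 = 7×1 + 0
Back-substitute:
1 = 8 − 7
1 = −63 + 8·8
1 = 8·260 − 33·63
So 63·(-33) ≡ 1 (mod 260), i.e. 63⁻¹ ≡ 227.
Then x ≡ 227·35 ≡ 145 (mod 260); the smallest non-negative solution is x = 145.

145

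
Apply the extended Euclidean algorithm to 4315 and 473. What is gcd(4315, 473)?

Repeated division:
4315 = 9·473 + 58
473 = 8·58 + 9
58 = 6·9 + 4
9 = 2·4 + 1
4 = 4·1 + 0
gcd(4315, 473) = 1.
Express as a combination:
1 = 9 − 2·4
1 = −2·58 + 13·9
1 = 13·473 − 106·58
1 = −106·4315 + 967·473
So 1 = (-106)·4315 + (967)·473.

1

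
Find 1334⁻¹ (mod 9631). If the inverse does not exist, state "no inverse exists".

6837

gcd(9631, 1334) by repeated division:
9631 = 7×1334 + 293
1334 = 4×293 + 162
293 = 1×162 + 131
162 = 1×131 + 31
131 = 4×31 + 7
31 = 4×7 + 3
7 = 2×3 + 1
3 = 3×1 + 0
gcd = 1, so the inverse exists. Back-substitute:
1 = 7 − 2·3
1 = −2·31 + 9·7
1 = 9·131 − 38·31
1 = −38·162 + 47·131
1 = 47·293 − 85·162
1 = −85·1334 + 387·293
1 = 387·9631 − 2794·1334
Hence 1334⁻¹ ≡ -2794 ≡ 6837 (mod 9631).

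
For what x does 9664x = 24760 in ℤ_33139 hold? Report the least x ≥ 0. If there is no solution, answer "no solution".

First find gcd(9664, 33139):
33139 = 3*9664 + 4147
9664 = 2*4147 + 1370
4147 = 3*1370 + 37
1370 = 37*37 + 1
37 = 37*1 + 0
gcd = 1, so a unique solution mod 33139 exists.
Back-substitute for the Bézout coefficients:
1 = 1370 − 37·37
1 = −37·4147 + 112·1370
1 = 112·9664 − 261·4147
1 = −261·33139 + 895·9664
So 9664·(895) ≡ 1 (mod 33139), giving 9664⁻¹ ≡ 895.
x ≡ 9664⁻¹·24760 ≡ 895·24760 ≡ 23348 (mod 33139).

23348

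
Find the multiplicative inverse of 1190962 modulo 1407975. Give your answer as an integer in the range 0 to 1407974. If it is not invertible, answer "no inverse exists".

1081273

Apply the Euclidean algorithm to 1407975 and 1190962:
1407975 = 1×1190962 + 217013
1190962 = 5×217013 + 105897
217013 = 2×105897 + 5219
105897 = 20×5219 + 1517
5219 = 3×1517 + 668
1517 = 2×668 + 181
668 = 3×181 + 125
181 = 1×125 + 56
125 = 2×56 + 13
56 = 4×13 + 4
13 = 3×4 + 1
4 = 4×1 + 0
gcd = 1, so the inverse exists. Back-substitute:
1 = 13 − 3·4
1 = −3·56 + 13·13
1 = 13·125 − 29·56
1 = −29·181 + 42·125
1 = 42·668 − 155·181
1 = −155·1517 + 352·668
1 = 352·5219 − 1211·1517
1 = −1211·105897 + 24572·5219
1 = 24572·217013 − 50355·105897
1 = −50355·1190962 + 276347·217013
1 = 276347·1407975 − 326702·1190962
So 1190962·(-326702) ≡ 1 (mod 1407975), and -326702 ≡ 1081273 (mod 1407975).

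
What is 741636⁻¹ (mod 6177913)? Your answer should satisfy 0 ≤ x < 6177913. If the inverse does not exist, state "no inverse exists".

no inverse exists

Euclidean algorithm on 6177913, 741636:
6177913 = 8·741636 + 244825
741636 = 3·244825 + 7161
244825 = 34·7161 + 1351
7161 = 5·1351 + 406
1351 = 3·406 + 133
406 = 3·133 + 7
133 = 19·7 + 0
Since gcd = 7 > 1, 741636 is not a unit mod 6177913.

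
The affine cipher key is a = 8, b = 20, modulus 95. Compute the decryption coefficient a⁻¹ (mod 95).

gcd(95, 8) by repeated division:
95 = 11·8 + 7
8 = 1·7 + 1
7 = 7·1 + 0
The gcd is 1. Working backward:
1 = 8 − 7
1 = −95 + 12·8
So 8·12 ≡ 1 (mod 95).

12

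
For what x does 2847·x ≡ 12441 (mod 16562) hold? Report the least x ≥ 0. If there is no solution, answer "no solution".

First find gcd(2847, 16562):
16562 = 5*2847 + 2327
2847 = 1*2327 + 520
2327 = 4*520 + 247
520 = 2*247 + 26
247 = 9*26 + 13
26 = 2*13 + 0
gcd = 13 and 13 | 12441, so solutions exist. Divide through by 13: 219x ≡ 957 (mod 1274).
Now find 219⁻¹ mod 1274:
1274 = 5*219 + 179
219 = 1*179 + 40
179 = 4*40 + 19
40 = 2*19 + 2
19 = 9*2 + 1
2 = 2*1 + 0
Back-substitute:
1 = 19 − 9·2
1 = −9·40 + 19·19
1 = 19·179 − 85·40
1 = −85·219 + 104·179
1 = 104·1274 − 605·219
So 219·(-605) ≡ 1 (mod 1274), i.e. 219⁻¹ ≡ 669.
Then x ≡ 669·957 ≡ 685 (mod 1274); the smallest non-negative solution is x = 685.

685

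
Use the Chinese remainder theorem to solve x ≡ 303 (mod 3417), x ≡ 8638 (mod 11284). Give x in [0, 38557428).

36422106

Write x = 303 + 3417·k. Then 3417·k ≡ 8638 − 303 ≡ 8335 (mod 11284).
Need 3417⁻¹ mod 11284. Extended Euclid on (11284, 3417):
11284 = 3·3417 + 1033
3417 = 3·1033 + 318
1033 = 3·318 + 79
318 = 4·79 + 2
79 = 39·2 + 1
2 = 2·1 + 0
Back-substitute:
1 = 79 − 39·2
1 = −39·318 + 157·79
1 = 157·1033 − 510·318
1 = −510·3417 + 1687·1033
1 = 1687·11284 − 5571·3417
3417⁻¹ ≡ 5713 (mod 11284), so k ≡ 5713·8335 ≡ 10659 (mod 11284).
x = 303 + 3417·10659 = 36422106.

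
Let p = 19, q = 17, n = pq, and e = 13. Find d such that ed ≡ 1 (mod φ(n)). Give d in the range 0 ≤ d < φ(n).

133

φ(n) = (p−1)(q−1) = 18·16 = 288.
Need d with 13·d ≡ 1 (mod 288). Apply the extended Euclidean algorithm:
288 = 22×13 + 2
13 = 6×2 + 1
2 = 2×1 + 0
Back-substitute:
1 = 13 − 6·2
1 = −6·288 + 133·13
So 13·133 ≡ 1 (mod 288), hence d = 133.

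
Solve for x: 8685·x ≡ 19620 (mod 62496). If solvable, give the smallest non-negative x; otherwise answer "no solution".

3924

First find gcd(8685, 62496):
62496 = 7*8685 + 1701
8685 = 5*1701 + 180
1701 = 9*180 + 81
180 = 2*81 + 18
81 = 4*18 + 9
18 = 2*9 + 0
gcd = 9 and 9 | 19620, so solutions exist. Divide through by 9: 965x ≡ 2180 (mod 6944).
Now find 965⁻¹ mod 6944:
6944 = 7*965 + 189
965 = 5*189 + 20
189 = 9*20 + 9
20 = 2*9 + 2
9 = 4*2 + 1
2 = 2*1 + 0
Back-substitute:
1 = 9 − 4·2
1 = −4·20 + 9·9
1 = 9·189 − 85·20
1 = −85·965 + 434·189
1 = 434·6944 − 3123·965
So 965·(-3123) ≡ 1 (mod 6944), i.e. 965⁻¹ ≡ 3821.
Then x ≡ 3821·2180 ≡ 3924 (mod 6944); the smallest non-negative solution is x = 3924.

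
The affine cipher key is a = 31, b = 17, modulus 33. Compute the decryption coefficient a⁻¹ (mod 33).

16

Run Euclid on (33, 31):
33 = 1*31 + 2
31 = 15*2 + 1
2 = 2*1 + 0
The gcd is 1. Working backward:
1 = 31 − 15·2
1 = −15·33 + 16·31
So 31·16 ≡ 1 (mod 33).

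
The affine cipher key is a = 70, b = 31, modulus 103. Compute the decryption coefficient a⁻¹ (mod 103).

78

Extended Euclidean algorithm:
103 = 1*70 + 33
70 = 2*33 + 4
33 = 8*4 + 1
4 = 4*1 + 0
gcd = 1, so the inverse exists. Back-substitute:
1 = 33 − 8·4
1 = −8·70 + 17·33
1 = 17·103 − 25·70
Hence 70⁻¹ ≡ -25 ≡ 78 (mod 103).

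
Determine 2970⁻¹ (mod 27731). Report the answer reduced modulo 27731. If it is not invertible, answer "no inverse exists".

no inverse exists

Compute gcd(2970, 27731):
27731 = 9×2970 + 1001
2970 = 2×1001 + 968
1001 = 1×968 + 33
968 = 29×33 + 11
33 = 3×11 + 0
Since gcd = 11 > 1, 2970 is not a unit mod 27731.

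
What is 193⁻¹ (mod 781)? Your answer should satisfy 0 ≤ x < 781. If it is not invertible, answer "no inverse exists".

607

Apply the Euclidean algorithm to 781 and 193:
781 = 4×193 + 9
193 = 21×9 + 4
9 = 2×4 + 1
4 = 4×1 + 0
Since gcd(193, 781) = 1, back-substitute to write 1 as a combination:
1 = 9 − 2·4
1 = −2·193 + 43·9
1 = 43·781 − 174·193
So 193·(-174) ≡ 1 (mod 781), and -174 ≡ 607 (mod 781).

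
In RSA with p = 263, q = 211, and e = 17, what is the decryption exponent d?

φ(n) = (p−1)(q−1) = 262·210 = 55020.
Need d with 17·d ≡ 1 (mod 55020). Apply the extended Euclidean algorithm:
55020 = 3236×17 + 8
17 = 2×8 + 1
8 = 8×1 + 0
Back-substitute:
1 = 17 − 2·8
1 = −2·55020 + 6473·17
So 17·6473 ≡ 1 (mod 55020), hence d = 6473.

6473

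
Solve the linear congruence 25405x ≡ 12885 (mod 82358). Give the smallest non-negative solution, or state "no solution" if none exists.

20667

First find gcd(25405, 82358):
82358 = 3*25405 + 6143
25405 = 4*6143 + 833
6143 = 7*833 + 312
833 = 2*312 + 209
312 = 1*209 + 103
209 = 2*103 + 3
103 = 34*3 + 1
3 = 3*1 + 0
gcd = 1, so a unique solution mod 82358 exists.
Back-substitute for the Bézout coefficients:
1 = 103 − 34·3
1 = −34·209 + 69·103
1 = 69·312 − 103·209
1 = −103·833 + 275·312
1 = 275·6143 − 2028·833
1 = −2028·25405 + 8387·6143
1 = 8387·82358 − 27189·25405
So 25405·(-27189) ≡ 1 (mod 82358), giving 25405⁻¹ ≡ 55169.
x ≡ 25405⁻¹·12885 ≡ 55169·12885 ≡ 20667 (mod 82358).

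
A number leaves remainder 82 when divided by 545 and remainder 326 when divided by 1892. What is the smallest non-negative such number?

961462

Write x = 82 + 545·k. Then 545·k ≡ 326 − 82 ≡ 244 (mod 1892).
Need 545⁻¹ mod 1892. Extended Euclid on (1892, 545):
1892 = 3*545 + 257
545 = 2*257 + 31
257 = 8*31 + 9
31 = 3*9 + 4
9 = 2*4 + 1
4 = 4*1 + 0
Back-substitute:
1 = 9 − 2·4
1 = −2·31 + 7·9
1 = 7·257 − 58·31
1 = −58·545 + 123·257
1 = 123·1892 − 427·545
545⁻¹ ≡ 1465 (mod 1892), so k ≡ 1465·244 ≡ 1764 (mod 1892).
x = 82 + 545·1764 = 961462.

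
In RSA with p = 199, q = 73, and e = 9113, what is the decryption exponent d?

7049

φ(n) = (p−1)(q−1) = 198·72 = 14256.
Need d with 9113·d ≡ 1 (mod 14256). Apply the extended Euclidean algorithm:
14256 = 1·9113 + 5143
9113 = 1·5143 + 3970
5143 = 1·3970 + 1173
3970 = 3·1173 + 451
1173 = 2·451 + 271
451 = 1·271 + 180
271 = 1·180 + 91
180 = 1·91 + 89
91 = 1·89 + 2
89 = 44·2 + 1
2 = 2·1 + 0
Back-substitute:
1 = 89 − 44·2
1 = −44·91 + 45·89
1 = 45·180 − 89·91
1 = −89·271 + 134·180
1 = 134·451 − 223·271
1 = −223·1173 + 580·451
1 = 580·3970 − 1963·1173
1 = −1963·5143 + 2543·3970
1 = 2543·9113 − 4506·5143
1 = −4506·14256 + 7049·9113
So 9113·7049 ≡ 1 (mod 14256), hence d = 7049.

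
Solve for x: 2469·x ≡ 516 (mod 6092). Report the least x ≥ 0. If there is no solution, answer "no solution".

First find gcd(2469, 6092):
6092 = 2×2469 + 1154
2469 = 2×1154 + 161
1154 = 7×161 + 27
161 = 5×27 + 26
27 = 1×26 + 1
26 = 26×1 + 0
gcd = 1, so a unique solution mod 6092 exists.
Back-substitute for the Bézout coefficients:
1 = 27 − 26
1 = −161 + 6·27
1 = 6·1154 − 43·161
1 = −43·2469 + 92·1154
1 = 92·6092 − 227·2469
So 2469·(-227) ≡ 1 (mod 6092), giving 2469⁻¹ ≡ 5865.
x ≡ 2469⁻¹·516 ≡ 5865·516 ≡ 4708 (mod 6092).

4708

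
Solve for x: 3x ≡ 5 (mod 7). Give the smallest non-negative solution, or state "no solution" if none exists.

First find gcd(3, 7):
7 = 2·3 + 1
3 = 3·1 + 0
gcd = 1, so a unique solution mod 7 exists.
Back-substitute for the Bézout coefficients:
1 = 7 − 2·3
So 3·(-2) ≡ 1 (mod 7), giving 3⁻¹ ≡ 5.
x ≡ 3⁻¹·5 ≡ 5·5 ≡ 4 (mod 7).

4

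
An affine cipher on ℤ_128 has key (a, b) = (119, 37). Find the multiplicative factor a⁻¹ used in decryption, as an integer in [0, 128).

gcd(128, 119) by repeated division:
128 = 1×119 + 9
119 = 13×9 + 2
9 = 4×2 + 1
2 = 2×1 + 0
Since gcd(119, 128) = 1, back-substitute to write 1 as a combination:
1 = 9 − 4·2
1 = −4·119 + 53·9
1 = 53·128 − 57·119
Thus 119·(-57) ≡ 1 (mod 128); reducing, -57 mod 128 = 71.

71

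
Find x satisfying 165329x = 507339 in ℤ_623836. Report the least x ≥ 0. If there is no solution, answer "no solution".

109059

First find gcd(165329, 623836):
623836 = 3*165329 + 127849
165329 = 1*127849 + 37480
127849 = 3*37480 + 15409
37480 = 2*15409 + 6662
15409 = 2*6662 + 2085
6662 = 3*2085 + 407
2085 = 5*407 + 50
407 = 8*50 + 7
50 = 7*7 + 1
7 = 7*1 + 0
gcd = 1, so a unique solution mod 623836 exists.
Back-substitute for the Bézout coefficients:
1 = 50 − 7·7
1 = −7·407 + 57·50
1 = 57·2085 − 292·407
1 = −292·6662 + 933·2085
1 = 933·15409 − 2158·6662
1 = −2158·37480 + 5249·15409
1 = 5249·127849 − 17905·37480
1 = −17905·165329 + 23154·127849
1 = 23154·623836 − 87367·165329
So 165329·(-87367) ≡ 1 (mod 623836), giving 165329⁻¹ ≡ 536469.
x ≡ 165329⁻¹·507339 ≡ 536469·507339 ≡ 109059 (mod 623836).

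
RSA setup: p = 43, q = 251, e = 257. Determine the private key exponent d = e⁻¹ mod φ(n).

φ(n) = (p−1)(q−1) = 42·250 = 10500.
Need d with 257·d ≡ 1 (mod 10500). Apply the extended Euclidean algorithm:
10500 = 40×257 + 220
257 = 1×220 + 37
220 = 5×37 + 35
37 = 1×35 + 2
35 = 17×2 + 1
2 = 2×1 + 0
Back-substitute:
1 = 35 − 17·2
1 = −17·37 + 18·35
1 = 18·220 − 107·37
1 = −107·257 + 125·220
1 = 125·10500 − 5107·257
So 257·(-5107) ≡ 1 (mod 10500), hence d ≡ -5107 ≡ 5393 (mod 10500).

5393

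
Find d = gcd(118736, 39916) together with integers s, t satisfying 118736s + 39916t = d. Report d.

4

Euclidean algorithm:
118736 = 2×39916 + 38904
39916 = 1×38904 + 1012
38904 = 38×1012 + 448
1012 = 2×448 + 116
448 = 3×116 + 100
116 = 1×100 + 16
100 = 6×16 + 4
16 = 4×4 + 0
gcd(118736, 39916) = 4.
Back-substituting:
4 = 100 − 6·16
4 = −6·116 + 7·100
4 = 7·448 − 27·116
4 = −27·1012 + 61·448
4 = 61·38904 − 2345·1012
4 = −2345·39916 + 2406·38904
4 = 2406·118736 − 7157·39916
So 4 = (2406)·118736 + (-7157)·39916.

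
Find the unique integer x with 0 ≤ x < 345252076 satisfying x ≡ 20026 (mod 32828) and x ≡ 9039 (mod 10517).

Write x = 20026 + 32828·k. Then 32828·k ≡ 9039 − 20026 ≡ 10047 (mod 10517).
Need 32828⁻¹ mod 10517. Extended Euclid on (10517, 1277):
10517 = 8·1277 + 301
1277 = 4·301 + 73
301 = 4·73 + 9
73 = 8·9 + 1
9 = 9·1 + 0
Back-substitute:
1 = 73 − 8·9
1 = −8·301 + 33·73
1 = 33·1277 − 140·301
1 = −140·10517 + 1153·1277
32828⁻¹ ≡ 1153 (mod 10517), so k ≡ 1153·10047 ≡ 4974 (mod 10517).
x = 20026 + 32828·4974 = 163306498.

163306498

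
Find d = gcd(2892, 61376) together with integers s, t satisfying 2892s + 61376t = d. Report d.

Euclidean algorithm:
61376 = 21×2892 + 644
2892 = 4×644 + 316
644 = 2×316 + 12
316 = 26×12 + 4
12 = 3×4 + 0
gcd(2892, 61376) = 4.
Working backward:
4 = 316 − 26·12
4 = −26·644 + 53·316
4 = 53·2892 − 238·644
4 = −238·61376 + 5051·2892
So 4 = (-238)·61376 + (5051)·2892.

4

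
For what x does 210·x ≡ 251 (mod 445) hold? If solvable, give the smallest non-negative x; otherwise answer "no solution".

no solution

gcd(210, 445):
445 = 2×210 + 25
210 = 8×25 + 10
25 = 2×10 + 5
10 = 2×5 + 0
gcd = 5, but 5 ∤ 251, so the congruence has no solution.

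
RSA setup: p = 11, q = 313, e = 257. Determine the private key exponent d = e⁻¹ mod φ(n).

φ(n) = (p−1)(q−1) = 10·312 = 3120.
Need d with 257·d ≡ 1 (mod 3120). Apply the extended Euclidean algorithm:
3120 = 12·257 + 36
257 = 7·36 + 5
36 = 7·5 + 1
5 = 5·1 + 0
Back-substitute:
1 = 36 − 7·5
1 = −7·257 + 50·36
1 = 50·3120 − 607·257
So 257·(-607) ≡ 1 (mod 3120), hence d ≡ -607 ≡ 2513 (mod 3120).

2513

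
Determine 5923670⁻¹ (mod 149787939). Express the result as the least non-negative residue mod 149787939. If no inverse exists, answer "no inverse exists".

109866395

Extended Euclidean algorithm:
149787939 = 25×5923670 + 1696189
5923670 = 3×1696189 + 835103
1696189 = 2×835103 + 25983
835103 = 32×25983 + 3647
25983 = 7×3647 + 454
3647 = 8×454 + 15
454 = 30×15 + 4
15 = 3×4 + 3
4 = 1×3 + 1
3 = 3×1 + 0
gcd = 1, so the inverse exists. Back-substitute:
1 = 4 − 3
1 = −15 + 4·4
1 = 4·454 − 121·15
1 = −121·3647 + 972·454
1 = 972·25983 − 6925·3647
1 = −6925·835103 + 222572·25983
1 = 222572·1696189 − 452069·835103
1 = −452069·5923670 + 1578779·1696189
1 = 1578779·149787939 − 39921544·5923670
So 5923670·(-39921544) ≡ 1 (mod 149787939), and -39921544 ≡ 109866395 (mod 149787939).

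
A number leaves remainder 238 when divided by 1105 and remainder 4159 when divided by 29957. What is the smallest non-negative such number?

28073868

Write x = 238 + 1105·k. Then 1105·k ≡ 4159 − 238 ≡ 3921 (mod 29957).
Need 1105⁻¹ mod 29957. Extended Euclid on (29957, 1105):
29957 = 27·1105 + 122
1105 = 9·122 + 7
122 = 17·7 + 3
7 = 2·3 + 1
3 = 3·1 + 0
Back-substitute:
1 = 7 − 2·3
1 = −2·122 + 35·7
1 = 35·1105 − 317·122
1 = −317·29957 + 8594·1105
1105⁻¹ ≡ 8594 (mod 29957), so k ≡ 8594·3921 ≡ 25406 (mod 29957).
x = 238 + 1105·25406 = 28073868.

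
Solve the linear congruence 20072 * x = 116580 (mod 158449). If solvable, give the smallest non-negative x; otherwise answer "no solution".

First find gcd(20072, 158449):
158449 = 7×20072 + 17945
20072 = 1×17945 + 2127
17945 = 8×2127 + 929
2127 = 2×929 + 269
929 = 3×269 + 122
269 = 2×122 + 25
122 = 4×25 + 22
25 = 1×22 + 3
22 = 7×3 + 1
3 = 3×1 + 0
gcd = 1, so a unique solution mod 158449 exists.
Back-substitute for the Bézout coefficients:
1 = 22 − 7·3
1 = −7·25 + 8·22
1 = 8·122 − 39·25
1 = −39·269 + 86·122
1 = 86·929 − 297·269
1 = −297·2127 + 680·929
1 = 680·17945 − 5737·2127
1 = −5737·20072 + 6417·17945
1 = 6417·158449 − 50656·20072
So 20072·(-50656) ≡ 1 (mod 158449), giving 20072⁻¹ ≡ 107793.
x ≡ 20072⁻¹·116580 ≡ 107793·116580 ≡ 76199 (mod 158449).

76199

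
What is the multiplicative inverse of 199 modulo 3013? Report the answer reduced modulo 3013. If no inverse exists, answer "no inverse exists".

2044

gcd(3013, 199) by repeated division:
3013 = 15×199 + 28
199 = 7×28 + 3
28 = 9×3 + 1
3 = 3×1 + 0
Since gcd(199, 3013) = 1, back-substitute to write 1 as a combination:
1 = 28 − 9·3
1 = −9·199 + 64·28
1 = 64·3013 − 969·199
Hence 199⁻¹ ≡ -969 ≡ 2044 (mod 3013).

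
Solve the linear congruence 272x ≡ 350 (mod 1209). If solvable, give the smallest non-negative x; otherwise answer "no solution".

508

First find gcd(272, 1209):
1209 = 4×272 + 121
272 = 2×121 + 30
121 = 4×30 + 1
30 = 30×1 + 0
gcd = 1, so a unique solution mod 1209 exists.
Back-substitute for the Bézout coefficients:
1 = 121 − 4·30
1 = −4·272 + 9·121
1 = 9·1209 − 40·272
So 272·(-40) ≡ 1 (mod 1209), giving 272⁻¹ ≡ 1169.
x ≡ 272⁻¹·350 ≡ 1169·350 ≡ 508 (mod 1209).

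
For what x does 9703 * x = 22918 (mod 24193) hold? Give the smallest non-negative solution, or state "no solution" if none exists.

8390

First find gcd(9703, 24193):
24193 = 2*9703 + 4787
9703 = 2*4787 + 129
4787 = 37*129 + 14
129 = 9*14 + 3
14 = 4*3 + 2
3 = 1*2 + 1
2 = 2*1 + 0
gcd = 1, so a unique solution mod 24193 exists.
Back-substitute for the Bézout coefficients:
1 = 3 − 2
1 = −14 + 5·3
1 = 5·129 − 46·14
1 = −46·4787 + 1707·129
1 = 1707·9703 − 3460·4787
1 = −3460·24193 + 8627·9703
So 9703·(8627) ≡ 1 (mod 24193), giving 9703⁻¹ ≡ 8627.
x ≡ 9703⁻¹·22918 ≡ 8627·22918 ≡ 8390 (mod 24193).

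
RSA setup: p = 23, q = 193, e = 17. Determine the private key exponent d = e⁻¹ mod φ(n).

φ(n) = (p−1)(q−1) = 22·192 = 4224.
Need d with 17·d ≡ 1 (mod 4224). Apply the extended Euclidean algorithm:
4224 = 248·17 + 8
17 = 2·8 + 1
8 = 8·1 + 0
Back-substitute:
1 = 17 − 2·8
1 = −2·4224 + 497·17
So 17·497 ≡ 1 (mod 4224), hence d = 497.

497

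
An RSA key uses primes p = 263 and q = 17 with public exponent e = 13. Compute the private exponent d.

645

φ(n) = (p−1)(q−1) = 262·16 = 4192.
Need d with 13·d ≡ 1 (mod 4192). Apply the extended Euclidean algorithm:
4192 = 322·13 + 6
13 = 2·6 + 1
6 = 6·1 + 0
Back-substitute:
1 = 13 − 2·6
1 = −2·4192 + 645·13
So 13·645 ≡ 1 (mod 4192), hence d = 645.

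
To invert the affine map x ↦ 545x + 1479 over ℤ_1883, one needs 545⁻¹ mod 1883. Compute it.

615

Run Euclid on (1883, 545):
1883 = 3×545 + 248
545 = 2×248 + 49
248 = 5×49 + 3
49 = 16×3 + 1
3 = 3×1 + 0
Since gcd(545, 1883) = 1, back-substitute to write 1 as a combination:
1 = 49 − 16·3
1 = −16·248 + 81·49
1 = 81·545 − 178·248
1 = −178·1883 + 615·545
So 545·615 ≡ 1 (mod 1883).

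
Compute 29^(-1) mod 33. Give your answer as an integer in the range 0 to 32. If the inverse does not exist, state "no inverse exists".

8

gcd(33, 29) by repeated division:
33 = 1·29 + 4
29 = 7·4 + 1
4 = 4·1 + 0
Since gcd(29, 33) = 1, back-substitute to write 1 as a combination:
1 = 29 − 7·4
1 = −7·33 + 8·29
So 29·8 ≡ 1 (mod 33).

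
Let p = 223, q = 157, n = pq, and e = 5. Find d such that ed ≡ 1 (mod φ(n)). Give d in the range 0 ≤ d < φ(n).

13853

φ(n) = (p−1)(q−1) = 222·156 = 34632.
Need d with 5·d ≡ 1 (mod 34632). Apply the extended Euclidean algorithm:
34632 = 6926*5 + 2
5 = 2*2 + 1
2 = 2*1 + 0
Back-substitute:
1 = 5 − 2·2
1 = −2·34632 + 13853·5
So 5·13853 ≡ 1 (mod 34632), hence d = 13853.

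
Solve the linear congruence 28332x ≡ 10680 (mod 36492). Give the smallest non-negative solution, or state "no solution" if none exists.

2190

First find gcd(28332, 36492):
36492 = 1×28332 + 8160
28332 = 3×8160 + 3852
8160 = 2×3852 + 456
3852 = 8×456 + 204
456 = 2×204 + 48
204 = 4×48 + 12
48 = 4×12 + 0
gcd = 12 and 12 | 10680, so solutions exist. Divide through by 12: 2361x ≡ 890 (mod 3041).
Now find 2361⁻¹ mod 3041:
3041 = 1*2361 + 680
2361 = 3*680 + 321
680 = 2*321 + 38
321 = 8*38 + 17
38 = 2*17 + 4
17 = 4*4 + 1
4 = 4*1 + 0
Back-substitute:
1 = 17 − 4·4
1 = −4·38 + 9·17
1 = 9·321 − 76·38
1 = −76·680 + 161·321
1 = 161·2361 − 559·680
1 = −559·3041 + 720·2361
So 2361⁻¹ ≡ 720 (mod 3041).
Then x ≡ 720·890 ≡ 2190 (mod 3041); the smallest non-negative solution is x = 2190.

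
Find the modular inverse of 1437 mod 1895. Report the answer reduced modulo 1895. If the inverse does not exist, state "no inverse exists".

1113

Apply the Euclidean algorithm to 1895 and 1437:
1895 = 1×1437 + 458
1437 = 3×458 + 63
458 = 7×63 + 17
63 = 3×17 + 12
17 = 1×12 + 5
12 = 2×5 + 2
5 = 2×2 + 1
2 = 2×1 + 0
The gcd is 1. Working backward:
1 = 5 − 2·2
1 = −2·12 + 5·5
1 = 5·17 − 7·12
1 = −7·63 + 26·17
1 = 26·458 − 189·63
1 = −189·1437 + 593·458
1 = 593·1895 − 782·1437
Hence 1437⁻¹ ≡ -782 ≡ 1113 (mod 1895).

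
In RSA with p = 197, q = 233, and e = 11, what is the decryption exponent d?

φ(n) = (p−1)(q−1) = 196·232 = 45472.
Need d with 11·d ≡ 1 (mod 45472). Apply the extended Euclidean algorithm:
45472 = 4133·11 + 9
11 = 1·9 + 2
9 = 4·2 + 1
2 = 2·1 + 0
Back-substitute:
1 = 9 − 4·2
1 = −4·11 + 5·9
1 = 5·45472 − 20669·11
So 11·(-20669) ≡ 1 (mod 45472), hence d ≡ -20669 ≡ 24803 (mod 45472).

24803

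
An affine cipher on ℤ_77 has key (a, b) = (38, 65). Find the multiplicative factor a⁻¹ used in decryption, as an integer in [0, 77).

Extended Euclidean algorithm:
77 = 2·38 + 1
38 = 38·1 + 0
The gcd is 1. Working backward:
1 = 77 − 2·38
Hence 38⁻¹ ≡ -2 ≡ 75 (mod 77).

75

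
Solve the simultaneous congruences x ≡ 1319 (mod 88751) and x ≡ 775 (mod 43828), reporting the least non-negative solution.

3403069663

Write x = 1319 + 88751·k. Then 88751·k ≡ 775 − 1319 ≡ 43284 (mod 43828).
Need 88751⁻¹ mod 43828. Extended Euclid on (43828, 1095):
43828 = 40*1095 + 28
1095 = 39*28 + 3
28 = 9*3 + 1
3 = 3*1 + 0
Back-substitute:
1 = 28 − 9·3
1 = −9·1095 + 352·28
1 = 352·43828 − 14089·1095
88751⁻¹ ≡ 29739 (mod 43828), so k ≡ 29739·43284 ≡ 38344 (mod 43828).
x = 1319 + 88751·38344 = 3403069663.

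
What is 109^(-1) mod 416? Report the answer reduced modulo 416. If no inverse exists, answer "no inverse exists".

229

Apply the Euclidean algorithm to 416 and 109:
416 = 3·109 + 89
109 = 1·89 + 20
89 = 4·20 + 9
20 = 2·9 + 2
9 = 4·2 + 1
2 = 2·1 + 0
The gcd is 1. Working backward:
1 = 9 − 4·2
1 = −4·20 + 9·9
1 = 9·89 − 40·20
1 = −40·109 + 49·89
1 = 49·416 − 187·109
Thus 109·(-187) ≡ 1 (mod 416); reducing, -187 mod 416 = 229.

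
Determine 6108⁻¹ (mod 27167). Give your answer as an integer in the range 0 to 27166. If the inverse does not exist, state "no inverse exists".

21674

Apply the Euclidean algorithm to 27167 and 6108:
27167 = 4*6108 + 2735
6108 = 2*2735 + 638
2735 = 4*638 + 183
638 = 3*183 + 89
183 = 2*89 + 5
89 = 17*5 + 4
5 = 1*4 + 1
4 = 4*1 + 0
Since gcd(6108, 27167) = 1, back-substitute to write 1 as a combination:
1 = 5 − 4
1 = −89 + 18·5
1 = 18·183 − 37·89
1 = −37·638 + 129·183
1 = 129·2735 − 553·638
1 = −553·6108 + 1235·2735
1 = 1235·27167 − 5493·6108
Hence 6108⁻¹ ≡ -5493 ≡ 21674 (mod 27167).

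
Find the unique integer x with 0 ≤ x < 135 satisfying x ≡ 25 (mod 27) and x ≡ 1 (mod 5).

106

Write x = 25 + 27·k. Then 27·k ≡ 1 − 25 ≡ 1 (mod 5).
Need 27⁻¹ mod 5. Extended Euclid on (5, 2):
5 = 2·2 + 1
2 = 2·1 + 0
Back-substitute:
1 = 5 − 2·2
27⁻¹ ≡ 3 (mod 5), so k ≡ 3·1 ≡ 3 (mod 5).
x = 25 + 27·3 = 106.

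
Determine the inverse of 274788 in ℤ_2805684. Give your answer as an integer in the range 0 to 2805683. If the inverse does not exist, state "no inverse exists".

Euclidean algorithm on 2805684, 274788:
2805684 = 10·274788 + 57804
274788 = 4·57804 + 43572
57804 = 1·43572 + 14232
43572 = 3·14232 + 876
14232 = 16·876 + 216
876 = 4·216 + 12
216 = 18·12 + 0
Since gcd = 12 > 1, 274788 is not a unit mod 2805684.

no inverse exists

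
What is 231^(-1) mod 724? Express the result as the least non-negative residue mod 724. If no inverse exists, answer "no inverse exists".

gcd(724, 231) by repeated division:
724 = 3*231 + 31
231 = 7*31 + 14
31 = 2*14 + 3
14 = 4*3 + 2
3 = 1*2 + 1
2 = 2*1 + 0
gcd = 1, so the inverse exists. Back-substitute:
1 = 3 − 2
1 = −14 + 5·3
1 = 5·31 − 11·14
1 = −11·231 + 82·31
1 = 82·724 − 257·231
Thus 231·(-257) ≡ 1 (mod 724); reducing, -257 mod 724 = 467.

467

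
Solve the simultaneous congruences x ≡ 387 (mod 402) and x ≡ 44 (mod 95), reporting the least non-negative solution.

Write x = 387 + 402·k. Then 402·k ≡ 44 − 387 ≡ 37 (mod 95).
Need 402⁻¹ mod 95. Extended Euclid on (95, 22):
95 = 4×22 + 7
22 = 3×7 + 1
7 = 7×1 + 0
Back-substitute:
1 = 22 − 3·7
1 = −3·95 + 13·22
402⁻¹ ≡ 13 (mod 95), so k ≡ 13·37 ≡ 6 (mod 95).
x = 387 + 402·6 = 2799.

2799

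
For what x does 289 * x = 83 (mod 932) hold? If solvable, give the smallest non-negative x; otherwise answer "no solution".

First find gcd(289, 932):
932 = 3·289 + 65
289 = 4·65 + 29
65 = 2·29 + 7
29 = 4·7 + 1
7 = 7·1 + 0
gcd = 1, so a unique solution mod 932 exists.
Back-substitute for the Bézout coefficients:
1 = 29 − 4·7
1 = −4·65 + 9·29
1 = 9·289 − 40·65
1 = −40·932 + 129·289
So 289·(129) ≡ 1 (mod 932), giving 289⁻¹ ≡ 129.
x ≡ 289⁻¹·83 ≡ 129·83 ≡ 455 (mod 932).

455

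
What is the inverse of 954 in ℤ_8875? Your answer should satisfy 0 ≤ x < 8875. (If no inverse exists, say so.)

gcd(8875, 954) by repeated division:
8875 = 9·954 + 289
954 = 3·289 + 87
289 = 3·87 + 28
87 = 3·28 + 3
28 = 9·3 + 1
3 = 3·1 + 0
gcd = 1, so the inverse exists. Back-substitute:
1 = 28 − 9·3
1 = −9·87 + 28·28
1 = 28·289 − 93·87
1 = −93·954 + 307·289
1 = 307·8875 − 2856·954
Hence 954⁻¹ ≡ -2856 ≡ 6019 (mod 8875).

6019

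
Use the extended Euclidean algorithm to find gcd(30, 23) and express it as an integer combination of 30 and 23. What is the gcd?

Euclidean algorithm:
30 = 1×23 + 7
23 = 3×7 + 2
7 = 3×2 + 1
2 = 2×1 + 0
gcd(30, 23) = 1.
Back-substituting:
1 = 7 − 3·2
1 = −3·23 + 10·7
1 = 10·30 − 13·23
So 1 = (10)·30 + (-13)·23.

1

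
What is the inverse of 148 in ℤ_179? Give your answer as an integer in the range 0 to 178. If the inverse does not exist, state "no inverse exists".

127

Apply the Euclidean algorithm to 179 and 148:
179 = 1·148 + 31
148 = 4·31 + 24
31 = 1·24 + 7
24 = 3·7 + 3
7 = 2·3 + 1
3 = 3·1 + 0
The gcd is 1. Working backward:
1 = 7 − 2·3
1 = −2·24 + 7·7
1 = 7·31 − 9·24
1 = −9·148 + 43·31
1 = 43·179 − 52·148
So 148·(-52) ≡ 1 (mod 179), and -52 ≡ 127 (mod 179).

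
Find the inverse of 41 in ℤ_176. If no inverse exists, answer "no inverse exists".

Extended Euclidean algorithm:
176 = 4·41 + 12
41 = 3·12 + 5
12 = 2·5 + 2
5 = 2·2 + 1
2 = 2·1 + 0
Since gcd(41, 176) = 1, back-substitute to write 1 as a combination:
1 = 5 − 2·2
1 = −2·12 + 5·5
1 = 5·41 − 17·12
1 = −17·176 + 73·41
So 41·73 ≡ 1 (mod 176).

73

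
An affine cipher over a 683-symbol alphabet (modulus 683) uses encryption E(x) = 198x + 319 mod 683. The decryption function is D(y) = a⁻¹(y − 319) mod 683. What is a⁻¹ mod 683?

376

Apply the Euclidean algorithm to 683 and 198:
683 = 3·198 + 89
198 = 2·89 + 20
89 = 4·20 + 9
20 = 2·9 + 2
9 = 4·2 + 1
2 = 2·1 + 0
Since gcd(198, 683) = 1, back-substitute to write 1 as a combination:
1 = 9 − 4·2
1 = −4·20 + 9·9
1 = 9·89 − 40·20
1 = −40·198 + 89·89
1 = 89·683 − 307·198
So 198·(-307) ≡ 1 (mod 683), and -307 ≡ 376 (mod 683).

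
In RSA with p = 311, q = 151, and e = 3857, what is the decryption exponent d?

44993

φ(n) = (p−1)(q−1) = 310·150 = 46500.
Need d with 3857·d ≡ 1 (mod 46500). Apply the extended Euclidean algorithm:
46500 = 12×3857 + 216
3857 = 17×216 + 185
216 = 1×185 + 31
185 = 5×31 + 30
31 = 1×30 + 1
30 = 30×1 + 0
Back-substitute:
1 = 31 − 30
1 = −185 + 6·31
1 = 6·216 − 7·185
1 = −7·3857 + 125·216
1 = 125·46500 − 1507·3857
So 3857·(-1507) ≡ 1 (mod 46500), hence d ≡ -1507 ≡ 44993 (mod 46500).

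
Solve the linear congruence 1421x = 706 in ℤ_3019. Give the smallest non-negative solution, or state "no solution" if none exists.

589

First find gcd(1421, 3019):
3019 = 2·1421 + 177
1421 = 8·177 + 5
177 = 35·5 + 2
5 = 2·2 + 1
2 = 2·1 + 0
gcd = 1, so a unique solution mod 3019 exists.
Back-substitute for the Bézout coefficients:
1 = 5 − 2·2
1 = −2·177 + 71·5
1 = 71·1421 − 570·177
1 = −570·3019 + 1211·1421
So 1421·(1211) ≡ 1 (mod 3019), giving 1421⁻¹ ≡ 1211.
x ≡ 1421⁻¹·706 ≡ 1211·706 ≡ 589 (mod 3019).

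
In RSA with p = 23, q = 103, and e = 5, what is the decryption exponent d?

φ(n) = (p−1)(q−1) = 22·102 = 2244.
Need d with 5·d ≡ 1 (mod 2244). Apply the extended Euclidean algorithm:
2244 = 448*5 + 4
5 = 1*4 + 1
4 = 4*1 + 0
Back-substitute:
1 = 5 − 4
1 = −2244 + 449·5
So 5·449 ≡ 1 (mod 2244), hence d = 449.

449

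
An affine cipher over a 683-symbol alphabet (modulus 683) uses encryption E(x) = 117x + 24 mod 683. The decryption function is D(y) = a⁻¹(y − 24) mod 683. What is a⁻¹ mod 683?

gcd(683, 117) by repeated division:
683 = 5·117 + 98
117 = 1·98 + 19
98 = 5·19 + 3
19 = 6·3 + 1
3 = 3·1 + 0
gcd = 1, so the inverse exists. Back-substitute:
1 = 19 − 6·3
1 = −6·98 + 31·19
1 = 31·117 − 37·98
1 = −37·683 + 216·117
So 117·216 ≡ 1 (mod 683).

216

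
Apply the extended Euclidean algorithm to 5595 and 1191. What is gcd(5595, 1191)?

Euclidean algorithm:
5595 = 4×1191 + 831
1191 = 1×831 + 360
831 = 2×360 + 111
360 = 3×111 + 27
111 = 4×27 + 3
27 = 9×3 + 0
gcd(5595, 1191) = 3.
Express as a combination:
3 = 111 − 4·27
3 = −4·360 + 13·111
3 = 13·831 − 30·360
3 = −30·1191 + 43·831
3 = 43·5595 − 202·1191
So 3 = (43)·5595 + (-202)·1191.

3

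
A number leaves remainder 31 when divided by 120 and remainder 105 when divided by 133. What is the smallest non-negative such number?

Write x = 31 + 120·k. Then 120·k ≡ 105 − 31 ≡ 74 (mod 133).
Need 120⁻¹ mod 133. Extended Euclid on (133, 120):
133 = 1*120 + 13
120 = 9*13 + 3
13 = 4*3 + 1
3 = 3*1 + 0
Back-substitute:
1 = 13 − 4·3
1 = −4·120 + 37·13
1 = 37·133 − 41·120
120⁻¹ ≡ 92 (mod 133), so k ≡ 92·74 ≡ 25 (mod 133).
x = 31 + 120·25 = 3031.

3031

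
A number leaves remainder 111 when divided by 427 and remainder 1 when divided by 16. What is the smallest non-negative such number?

2673

Write x = 111 + 427·k. Then 427·k ≡ 1 − 111 ≡ 2 (mod 16).
Need 427⁻¹ mod 16. Extended Euclid on (16, 11):
16 = 1*11 + 5
11 = 2*5 + 1
5 = 5*1 + 0
Back-substitute:
1 = 11 − 2·5
1 = −2·16 + 3·11
427⁻¹ ≡ 3 (mod 16), so k ≡ 3·2 ≡ 6 (mod 16).
x = 111 + 427·6 = 2673.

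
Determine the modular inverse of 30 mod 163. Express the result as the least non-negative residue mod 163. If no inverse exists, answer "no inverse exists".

125

gcd(163, 30) by repeated division:
163 = 5*30 + 13
30 = 2*13 + 4
13 = 3*4 + 1
4 = 4*1 + 0
gcd = 1, so the inverse exists. Back-substitute:
1 = 13 − 3·4
1 = −3·30 + 7·13
1 = 7·163 − 38·30
So 30·(-38) ≡ 1 (mod 163), and -38 ≡ 125 (mod 163).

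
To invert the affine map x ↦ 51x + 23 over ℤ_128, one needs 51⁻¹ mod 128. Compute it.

123

Extended Euclidean algorithm:
128 = 2·51 + 26
51 = 1·26 + 25
26 = 1·25 + 1
25 = 25·1 + 0
The gcd is 1. Working backward:
1 = 26 − 25
1 = −51 + 2·26
1 = 2·128 − 5·51
So 51·(-5) ≡ 1 (mod 128), and -5 ≡ 123 (mod 128).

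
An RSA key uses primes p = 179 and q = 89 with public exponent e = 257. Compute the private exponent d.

φ(n) = (p−1)(q−1) = 178·88 = 15664.
Need d with 257·d ≡ 1 (mod 15664). Apply the extended Euclidean algorithm:
15664 = 60*257 + 244
257 = 1*244 + 13
244 = 18*13 + 10
13 = 1*10 + 3
10 = 3*3 + 1
3 = 3*1 + 0
Back-substitute:
1 = 10 − 3·3
1 = −3·13 + 4·10
1 = 4·244 − 75·13
1 = −75·257 + 79·244
1 = 79·15664 − 4815·257
So 257·(-4815) ≡ 1 (mod 15664), hence d ≡ -4815 ≡ 10849 (mod 15664).

10849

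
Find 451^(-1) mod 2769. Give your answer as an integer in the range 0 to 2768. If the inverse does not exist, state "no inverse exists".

Extended Euclidean algorithm:
2769 = 6*451 + 63
451 = 7*63 + 10
63 = 6*10 + 3
10 = 3*3 + 1
3 = 3*1 + 0
gcd = 1, so the inverse exists. Back-substitute:
1 = 10 − 3·3
1 = −3·63 + 19·10
1 = 19·451 − 136·63
1 = −136·2769 + 835·451
So 451·835 ≡ 1 (mod 2769).

835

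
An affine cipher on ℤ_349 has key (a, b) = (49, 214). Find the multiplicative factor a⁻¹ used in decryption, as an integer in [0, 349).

57

Run Euclid on (349, 49):
349 = 7×49 + 6
49 = 8×6 + 1
6 = 6×1 + 0
The gcd is 1. Working backward:
1 = 49 − 8·6
1 = −8·349 + 57·49
So 49·57 ≡ 1 (mod 349).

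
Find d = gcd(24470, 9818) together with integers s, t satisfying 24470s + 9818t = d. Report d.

2

Apply Euclid's algorithm to 24470 and 9818:
24470 = 2*9818 + 4834
9818 = 2*4834 + 150
4834 = 32*150 + 34
150 = 4*34 + 14
34 = 2*14 + 6
14 = 2*6 + 2
6 = 3*2 + 0
gcd(24470, 9818) = 2.
Back-substituting:
2 = 14 − 2·6
2 = −2·34 + 5·14
2 = 5·150 − 22·34
2 = −22·4834 + 709·150
2 = 709·9818 − 1440·4834
2 = −1440·24470 + 3589·9818
So 2 = (-1440)·24470 + (3589)·9818.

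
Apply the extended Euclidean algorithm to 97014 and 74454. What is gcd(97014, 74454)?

Repeated division:
97014 = 1*74454 + 22560
74454 = 3*22560 + 6774
22560 = 3*6774 + 2238
6774 = 3*2238 + 60
2238 = 37*60 + 18
60 = 3*18 + 6
18 = 3*6 + 0
gcd(97014, 74454) = 6.
Express as a combination:
6 = 60 − 3·18
6 = −3·2238 + 112·60
6 = 112·6774 − 339·2238
6 = −339·22560 + 1129·6774
6 = 1129·74454 − 3726·22560
6 = −3726·97014 + 4855·74454
So 6 = (-3726)·97014 + (4855)·74454.

6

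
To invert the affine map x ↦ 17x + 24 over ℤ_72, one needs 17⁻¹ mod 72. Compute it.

17

Apply the Euclidean algorithm to 72 and 17:
72 = 4·17 + 4
17 = 4·4 + 1
4 = 4·1 + 0
Since gcd(17, 72) = 1, back-substitute to write 1 as a combination:
1 = 17 − 4·4
1 = −4·72 + 17·17
So 17·17 ≡ 1 (mod 72).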